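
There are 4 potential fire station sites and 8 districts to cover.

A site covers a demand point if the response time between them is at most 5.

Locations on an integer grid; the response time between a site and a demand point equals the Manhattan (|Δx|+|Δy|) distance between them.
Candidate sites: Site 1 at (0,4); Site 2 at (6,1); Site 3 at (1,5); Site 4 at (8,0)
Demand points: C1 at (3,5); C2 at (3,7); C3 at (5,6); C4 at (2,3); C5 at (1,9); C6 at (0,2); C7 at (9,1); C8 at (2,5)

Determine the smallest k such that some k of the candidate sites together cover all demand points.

2

Coverage sets (demand points within 5 of each site):
  Site 1: {C1, C4, C6, C8}
  Site 2: {C7}
  Site 3: {C1, C2, C3, C4, C5, C6, C8}
  Site 4: {C7}
No single site covers all 8 demand points.
But {Site 2, Site 3} covers everything, so the minimum is 2.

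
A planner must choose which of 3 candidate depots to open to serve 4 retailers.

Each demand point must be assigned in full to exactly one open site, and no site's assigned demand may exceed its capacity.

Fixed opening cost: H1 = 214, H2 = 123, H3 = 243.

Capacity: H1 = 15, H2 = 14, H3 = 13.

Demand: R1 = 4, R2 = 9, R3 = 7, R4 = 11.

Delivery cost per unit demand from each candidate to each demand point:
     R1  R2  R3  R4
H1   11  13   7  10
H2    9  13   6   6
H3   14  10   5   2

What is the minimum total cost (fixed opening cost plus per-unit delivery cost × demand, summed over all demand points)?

797

Open {H1, H2, H3}; cheapest assignment that respects the capacities:
  H1 (cap 15, load 9): R2 — cost 9×13 = 117
  H2 (cap 14, load 11): R1, R3 — cost 4×9 + 7×6 = 78
  H3 (cap 13, load 11): R4 — cost 11×2 = 22
  Shipping 217, fixed 580 → total 797.
  Any other capacity-feasible assignment to {H1, H2, H3} ships for at least 217.
Total demand is 31 and no other set of sites has combined capacity ≥ 31, so {H1, H2, H3} is the only feasible choice of open sites. Minimum: 797.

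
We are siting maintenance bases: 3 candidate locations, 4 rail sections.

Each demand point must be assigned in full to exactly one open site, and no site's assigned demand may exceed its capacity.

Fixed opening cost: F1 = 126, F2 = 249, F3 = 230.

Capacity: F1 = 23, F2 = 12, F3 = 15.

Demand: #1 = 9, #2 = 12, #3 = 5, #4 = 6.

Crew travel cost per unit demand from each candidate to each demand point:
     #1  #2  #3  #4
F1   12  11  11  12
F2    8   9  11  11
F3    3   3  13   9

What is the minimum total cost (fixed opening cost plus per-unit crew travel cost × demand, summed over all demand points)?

624

Open {F1, F3}; cheapest assignment that respects the capacities:
  F1 (cap 23, load 17): #2, #3 — cost 12×11 + 5×11 = 187
  F3 (cap 15, load 15): #1, #4 — cost 9×3 + 6×9 = 81
  Shipping 268, fixed 356 → total 624.
  Any other capacity-feasible assignment to {F1, F3} ships for at least 268.
Compare {F1, F2}: its best feasible assignment gives total 706.
Compare {F1, F2, F3}: its best feasible assignment gives total 840.
Every other set of open sites that can feasibly serve all demand totals ≥ 706 even under its best assignment. Minimum: 624.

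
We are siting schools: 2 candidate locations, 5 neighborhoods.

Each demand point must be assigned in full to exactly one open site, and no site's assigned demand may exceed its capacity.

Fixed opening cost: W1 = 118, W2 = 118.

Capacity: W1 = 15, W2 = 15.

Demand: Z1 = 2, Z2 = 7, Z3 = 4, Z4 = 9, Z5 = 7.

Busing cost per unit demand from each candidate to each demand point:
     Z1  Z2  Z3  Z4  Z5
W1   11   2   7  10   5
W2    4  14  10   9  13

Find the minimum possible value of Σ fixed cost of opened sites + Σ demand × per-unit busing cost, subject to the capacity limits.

414

Open {W1, W2}; cheapest assignment that respects the capacities:
  W1 (cap 15, load 14): Z2, Z5 — cost 7×2 + 7×5 = 49
  W2 (cap 15, load 15): Z1, Z3, Z4 — cost 2×4 + 4×10 + 9×9 = 129
  Shipping 178, fixed 236 → total 414.
  Any other capacity-feasible assignment to {W1, W2} ships for at least 178.
Total demand is 29 and no other set of sites has combined capacity ≥ 29, so {W1, W2} is the only feasible choice of open sites. Minimum: 414.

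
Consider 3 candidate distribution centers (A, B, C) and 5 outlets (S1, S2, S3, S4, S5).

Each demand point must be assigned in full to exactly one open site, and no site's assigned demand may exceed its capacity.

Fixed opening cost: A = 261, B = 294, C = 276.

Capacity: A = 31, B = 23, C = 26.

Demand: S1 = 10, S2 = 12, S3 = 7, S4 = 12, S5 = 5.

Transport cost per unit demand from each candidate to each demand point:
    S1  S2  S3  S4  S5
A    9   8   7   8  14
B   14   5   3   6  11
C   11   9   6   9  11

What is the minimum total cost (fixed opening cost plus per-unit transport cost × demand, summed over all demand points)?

892

Open {A, B}; cheapest assignment that respects the capacities:
  A (cap 31, load 27): S1, S4, S5 — cost 10×9 + 12×8 + 5×14 = 256
  B (cap 23, load 19): S2, S3 — cost 12×5 + 7×3 = 81
  Shipping 337, fixed 555 → total 892.
  Any other capacity-feasible assignment to {A, B} ships for at least 337.
Compare {A, C}: its best feasible assignment gives total 928.
Compare {B, C}: its best feasible assignment gives total 975.
Every other set of open sites that can feasibly serve all demand totals ≥ 928 even under its best assignment. Minimum: 892.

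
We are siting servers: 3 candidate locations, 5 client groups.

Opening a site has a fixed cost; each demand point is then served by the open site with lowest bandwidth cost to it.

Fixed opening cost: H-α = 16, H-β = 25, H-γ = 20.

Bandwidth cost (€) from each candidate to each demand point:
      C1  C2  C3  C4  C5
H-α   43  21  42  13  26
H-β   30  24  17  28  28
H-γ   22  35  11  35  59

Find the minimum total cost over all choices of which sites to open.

Open {H-α, H-γ}: assign each demand point to its cheapest open site.
  C1→H-γ 22, C2→H-α 21, C3→H-γ 11, C4→H-α 13, C5→H-α 26
  bandwidth cost 93, fixed 36 → total 129.
Compare {H-α, H-β}: bandwidth cost 107 + fixed 41 = 148.
Compare {H-β}: bandwidth cost 127 + fixed 25 = 152.
Compare {H-α, H-β, H-γ}: bandwidth cost 93 + fixed 61 = 154.
All other subsets cost ≥ 148. Minimum total cost: 129.

129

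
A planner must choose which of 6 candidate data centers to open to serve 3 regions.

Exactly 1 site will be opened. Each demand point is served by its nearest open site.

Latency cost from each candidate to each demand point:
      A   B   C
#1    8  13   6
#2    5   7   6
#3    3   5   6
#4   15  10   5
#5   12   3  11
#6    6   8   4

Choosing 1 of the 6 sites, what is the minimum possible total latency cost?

14

Open {#3}.
  A→#3 3, B→#3 5, C→#3 6  ⇒ total 14.
Compare {#2}: total 18.
Compare {#6}: total 18.
No size-1 selection does better; minimum is 14.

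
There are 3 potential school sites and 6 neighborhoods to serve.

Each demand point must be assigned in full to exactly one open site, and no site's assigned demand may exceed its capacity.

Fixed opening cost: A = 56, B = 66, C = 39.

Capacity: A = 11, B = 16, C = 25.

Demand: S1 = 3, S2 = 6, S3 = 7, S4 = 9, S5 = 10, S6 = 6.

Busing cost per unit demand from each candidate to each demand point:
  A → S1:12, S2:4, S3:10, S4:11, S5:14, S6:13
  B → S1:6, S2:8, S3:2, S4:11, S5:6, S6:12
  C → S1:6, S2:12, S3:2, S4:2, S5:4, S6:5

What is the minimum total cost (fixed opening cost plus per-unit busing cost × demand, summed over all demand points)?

273

Open {B, C}; cheapest assignment that respects the capacities:
  B (cap 16, load 16): S1, S2, S3 — cost 3×6 + 6×8 + 7×2 = 80
  C (cap 25, load 25): S4, S5, S6 — cost 9×2 + 10×4 + 6×5 = 88
  Shipping 168, fixed 105 → total 273.
  Any other capacity-feasible assignment to {B, C} ships for at least 168.
Compare {A, B, C}: its best feasible assignment gives total 305.
Every other set of open sites that can feasibly serve all demand totals ≥ 305 even under its best assignment. Minimum: 273.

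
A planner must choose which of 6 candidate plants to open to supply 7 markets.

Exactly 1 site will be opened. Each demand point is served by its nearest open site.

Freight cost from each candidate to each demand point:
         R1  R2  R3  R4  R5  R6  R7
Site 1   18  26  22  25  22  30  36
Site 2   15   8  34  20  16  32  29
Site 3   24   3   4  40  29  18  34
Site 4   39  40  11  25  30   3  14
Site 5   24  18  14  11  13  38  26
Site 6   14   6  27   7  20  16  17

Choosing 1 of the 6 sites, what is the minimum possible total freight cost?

Open {Site 6}.
  R1→Site 6 14, R2→Site 6 6, R3→Site 6 27, R4→Site 6 7, R5→Site 6 20, R6→Site 6 16, R7→Site 6 17  ⇒ total 107.
Compare {Site 5}: total 144.
Compare {Site 3}: total 152.
No size-1 selection does better; minimum is 107.

107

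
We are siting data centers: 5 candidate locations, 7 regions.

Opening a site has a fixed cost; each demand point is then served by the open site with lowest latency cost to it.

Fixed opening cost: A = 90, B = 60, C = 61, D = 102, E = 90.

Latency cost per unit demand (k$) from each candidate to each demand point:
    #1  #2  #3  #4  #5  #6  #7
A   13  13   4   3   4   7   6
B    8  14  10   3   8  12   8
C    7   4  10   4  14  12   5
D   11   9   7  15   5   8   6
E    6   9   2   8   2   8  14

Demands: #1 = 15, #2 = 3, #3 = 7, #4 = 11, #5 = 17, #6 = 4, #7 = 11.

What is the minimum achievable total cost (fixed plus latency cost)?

Open {C, E}: assign each demand point to its cheapest open site.
  #1→E 15×6=90, #2→C 3×4=12, #3→E 7×2=14, #4→C 11×4=44, #5→E 17×2=34, #6→E 4×8=32, #7→C 11×5=55
  latency cost 281, fixed 151 → total 432.
Compare {B, E}: latency cost 318 + fixed 150 = 468.
Compare {A, E}: latency cost 292 + fixed 180 = 472.
Compare {A, C}: latency cost 329 + fixed 151 = 480.
All other subsets cost ≥ 468. Minimum total cost: 432.

432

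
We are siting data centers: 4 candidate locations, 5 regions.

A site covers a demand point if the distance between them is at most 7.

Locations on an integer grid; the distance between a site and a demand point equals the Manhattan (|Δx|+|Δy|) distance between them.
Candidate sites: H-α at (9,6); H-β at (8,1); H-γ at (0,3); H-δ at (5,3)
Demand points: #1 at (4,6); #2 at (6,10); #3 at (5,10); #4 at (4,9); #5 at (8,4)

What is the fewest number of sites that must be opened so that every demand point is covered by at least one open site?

Coverage sets (demand points within 7 of each site):
  H-α: {#1, #2, #5}
  H-β: {#5}
  H-γ: {#1}
  H-δ: {#1, #3, #4, #5}
No single site covers all 5 demand points.
But {H-α, H-δ} covers everything, so the minimum is 2.

2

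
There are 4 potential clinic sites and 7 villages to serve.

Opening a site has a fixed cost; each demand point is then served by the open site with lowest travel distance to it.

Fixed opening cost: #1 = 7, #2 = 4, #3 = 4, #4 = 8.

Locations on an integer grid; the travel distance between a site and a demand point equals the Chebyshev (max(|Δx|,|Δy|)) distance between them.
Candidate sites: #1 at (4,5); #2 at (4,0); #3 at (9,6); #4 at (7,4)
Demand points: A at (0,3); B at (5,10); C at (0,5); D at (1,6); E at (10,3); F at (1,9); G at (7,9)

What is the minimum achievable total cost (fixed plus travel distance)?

36

Open {#1, #3}: assign each demand point to its cheapest open site.
  A→#1 4, B→#3 4, C→#1 4, D→#1 3, E→#3 3, F→#1 4, G→#3 3
  travel distance 25, fixed 11 → total 36.
Compare {#1}: travel distance 30 + fixed 7 = 37.
Compare {#1, #2, #3}: travel distance 25 + fixed 15 = 40.
Compare {#1, #2}: travel distance 30 + fixed 11 = 41.
All other subsets cost ≥ 37. Minimum total cost: 36.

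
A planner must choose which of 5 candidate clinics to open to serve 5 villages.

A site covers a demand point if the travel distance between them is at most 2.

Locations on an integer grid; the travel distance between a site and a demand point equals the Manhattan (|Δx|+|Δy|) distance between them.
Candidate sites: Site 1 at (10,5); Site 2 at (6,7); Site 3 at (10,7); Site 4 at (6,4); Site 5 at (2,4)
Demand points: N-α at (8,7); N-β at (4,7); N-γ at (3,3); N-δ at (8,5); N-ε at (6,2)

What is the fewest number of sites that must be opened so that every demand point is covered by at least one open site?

Coverage sets (demand points within 2 of each site):
  Site 1: {N-δ}
  Site 2: {N-α, N-β}
  Site 3: {N-α}
  Site 4: {N-ε}
  Site 5: {N-γ}
No 3 sites suffice: every size-3 union leaves at least one demand point uncovered.
But {Site 1, Site 2, Site 4, Site 5} covers everything, so the minimum is 4.

4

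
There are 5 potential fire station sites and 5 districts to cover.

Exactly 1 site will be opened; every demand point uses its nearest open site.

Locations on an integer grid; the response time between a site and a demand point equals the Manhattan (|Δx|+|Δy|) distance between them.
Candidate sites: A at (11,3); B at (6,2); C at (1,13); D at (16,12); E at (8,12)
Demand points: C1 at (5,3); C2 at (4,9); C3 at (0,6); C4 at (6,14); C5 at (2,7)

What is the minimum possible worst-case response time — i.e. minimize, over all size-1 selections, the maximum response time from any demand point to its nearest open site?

12

Open {B}.
  Farthest demand point is C4 at response time 12 (to B); all others are ≤ 12.
With {C} the worst case is 14.
With {E} the worst case is 14.
No size-1 selection achieves below 12.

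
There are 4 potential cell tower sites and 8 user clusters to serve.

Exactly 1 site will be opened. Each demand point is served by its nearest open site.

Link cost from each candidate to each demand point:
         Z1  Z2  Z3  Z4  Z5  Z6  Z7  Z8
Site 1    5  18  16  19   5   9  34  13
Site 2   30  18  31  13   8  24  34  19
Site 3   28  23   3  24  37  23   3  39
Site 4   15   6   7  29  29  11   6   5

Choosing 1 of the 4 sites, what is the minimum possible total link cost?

108

Open {Site 4}.
  Z1→Site 4 15, Z2→Site 4 6, Z3→Site 4 7, Z4→Site 4 29, Z5→Site 4 29, Z6→Site 4 11, Z7→Site 4 6, Z8→Site 4 5  ⇒ total 108.
Compare {Site 1}: total 119.
Compare {Site 2}: total 177.
No size-1 selection does better; minimum is 108.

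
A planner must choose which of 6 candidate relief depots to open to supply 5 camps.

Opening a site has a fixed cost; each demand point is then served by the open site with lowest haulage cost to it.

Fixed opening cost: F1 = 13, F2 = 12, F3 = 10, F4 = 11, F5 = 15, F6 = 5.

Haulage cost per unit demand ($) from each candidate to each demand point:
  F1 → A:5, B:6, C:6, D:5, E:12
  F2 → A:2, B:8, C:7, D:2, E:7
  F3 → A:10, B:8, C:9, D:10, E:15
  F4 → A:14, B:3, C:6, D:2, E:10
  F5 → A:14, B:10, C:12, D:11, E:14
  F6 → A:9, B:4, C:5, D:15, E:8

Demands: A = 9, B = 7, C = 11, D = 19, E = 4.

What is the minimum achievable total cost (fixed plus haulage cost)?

184

Open {F2, F6}: assign each demand point to its cheapest open site.
  A→F2 9×2=18, B→F6 7×4=28, C→F6 11×5=55, D→F2 19×2=38, E→F2 4×7=28
  haulage cost 167, fixed 17 → total 184.
Compare {F2, F4, F6}: haulage cost 160 + fixed 28 = 188.
Compare {F2, F4}: haulage cost 171 + fixed 23 = 194.
Compare {F2, F3, F6}: haulage cost 167 + fixed 27 = 194.
All other subsets cost ≥ 188. Minimum total cost: 184.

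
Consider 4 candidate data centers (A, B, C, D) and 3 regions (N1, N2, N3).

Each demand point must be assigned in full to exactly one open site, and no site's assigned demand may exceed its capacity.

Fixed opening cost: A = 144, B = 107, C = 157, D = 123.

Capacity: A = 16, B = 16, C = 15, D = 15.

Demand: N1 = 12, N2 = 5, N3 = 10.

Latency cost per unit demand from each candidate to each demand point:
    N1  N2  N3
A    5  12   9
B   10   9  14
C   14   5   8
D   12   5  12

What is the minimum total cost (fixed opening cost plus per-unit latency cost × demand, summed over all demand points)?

466

Open {A, C}; cheapest assignment that respects the capacities:
  A (cap 16, load 12): N1 — cost 12×5 = 60
  C (cap 15, load 15): N2, N3 — cost 5×5 + 10×8 = 105
  Shipping 165, fixed 301 → total 466.
  Any other capacity-feasible assignment to {A, C} ships for at least 165.
Compare {A, D}: its best feasible assignment gives total 472.
Compare {B, C}: its best feasible assignment gives total 489.
Every other set of open sites that can feasibly serve all demand totals ≥ 472 even under its best assignment. Minimum: 466.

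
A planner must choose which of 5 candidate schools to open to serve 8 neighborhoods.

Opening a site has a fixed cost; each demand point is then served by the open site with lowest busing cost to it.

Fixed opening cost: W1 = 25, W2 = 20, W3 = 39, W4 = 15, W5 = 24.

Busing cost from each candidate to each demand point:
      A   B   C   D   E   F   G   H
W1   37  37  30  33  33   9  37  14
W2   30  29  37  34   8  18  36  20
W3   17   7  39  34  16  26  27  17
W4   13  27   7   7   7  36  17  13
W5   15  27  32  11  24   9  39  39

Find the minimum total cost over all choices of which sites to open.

139

Open {W4, W5}: assign each demand point to its cheapest open site.
  A→W4 13, B→W4 27, C→W4 7, D→W4 7, E→W4 7, F→W5 9, G→W4 17, H→W4 13
  busing cost 100, fixed 39 → total 139.
Compare {W1, W4}: busing cost 100 + fixed 40 = 140.
Compare {W4}: busing cost 127 + fixed 15 = 142.
Compare {W2, W4}: busing cost 109 + fixed 35 = 144.
All other subsets cost ≥ 140. Minimum total cost: 139.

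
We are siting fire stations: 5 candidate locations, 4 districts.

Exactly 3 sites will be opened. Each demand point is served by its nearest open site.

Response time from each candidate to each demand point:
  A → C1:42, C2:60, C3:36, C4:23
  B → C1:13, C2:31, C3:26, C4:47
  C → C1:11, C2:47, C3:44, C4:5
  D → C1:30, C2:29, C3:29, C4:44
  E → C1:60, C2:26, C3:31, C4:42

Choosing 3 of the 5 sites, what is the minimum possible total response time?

Open {B, C, E}.
  C1→C 11, C2→E 26, C3→B 26, C4→C 5  ⇒ total 68.
Compare {B, C, D}: total 71.
Compare {C, D, E}: total 71.
No size-3 selection does better; minimum is 68.

68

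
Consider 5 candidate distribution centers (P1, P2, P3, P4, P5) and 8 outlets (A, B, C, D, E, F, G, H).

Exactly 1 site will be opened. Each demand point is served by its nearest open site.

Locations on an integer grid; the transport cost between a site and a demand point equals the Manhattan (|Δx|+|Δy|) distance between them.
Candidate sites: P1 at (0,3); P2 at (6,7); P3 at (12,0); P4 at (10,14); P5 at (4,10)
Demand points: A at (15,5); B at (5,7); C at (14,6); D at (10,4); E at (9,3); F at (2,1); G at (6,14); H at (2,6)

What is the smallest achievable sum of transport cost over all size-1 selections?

57

Open {P2}.
  A→P2 11, B→P2 1, C→P2 9, D→P2 7, E→P2 7, F→P2 10, G→P2 7, H→P2 5  ⇒ total 57.
Compare {P5}: total 81.
Compare {P1}: total 89.
No size-1 selection does better; minimum is 57.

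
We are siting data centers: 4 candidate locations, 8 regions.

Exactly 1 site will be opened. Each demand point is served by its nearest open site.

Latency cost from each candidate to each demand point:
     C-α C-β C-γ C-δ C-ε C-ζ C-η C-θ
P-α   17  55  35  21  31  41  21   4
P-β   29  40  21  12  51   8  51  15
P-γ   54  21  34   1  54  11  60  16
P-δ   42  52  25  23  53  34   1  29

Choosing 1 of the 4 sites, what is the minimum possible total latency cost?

225

Open {P-α}.
  C-α→P-α 17, C-β→P-α 55, C-γ→P-α 35, C-δ→P-α 21, C-ε→P-α 31, C-ζ→P-α 41, C-η→P-α 21, C-θ→P-α 4  ⇒ total 225.
Compare {P-β}: total 227.
Compare {P-γ}: total 251.
No size-1 selection does better; minimum is 225.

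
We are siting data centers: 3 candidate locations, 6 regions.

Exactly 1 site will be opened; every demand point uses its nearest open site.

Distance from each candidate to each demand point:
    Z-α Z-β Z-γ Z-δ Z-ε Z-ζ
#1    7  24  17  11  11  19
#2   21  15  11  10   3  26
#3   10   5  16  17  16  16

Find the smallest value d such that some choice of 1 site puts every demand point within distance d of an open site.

17

Open {#3}.
  Farthest demand point is Z-δ at distance 17 (to #3); all others are ≤ 17.
With {#1} the worst case is 24.
With {#2} the worst case is 26.
No size-1 selection achieves below 17.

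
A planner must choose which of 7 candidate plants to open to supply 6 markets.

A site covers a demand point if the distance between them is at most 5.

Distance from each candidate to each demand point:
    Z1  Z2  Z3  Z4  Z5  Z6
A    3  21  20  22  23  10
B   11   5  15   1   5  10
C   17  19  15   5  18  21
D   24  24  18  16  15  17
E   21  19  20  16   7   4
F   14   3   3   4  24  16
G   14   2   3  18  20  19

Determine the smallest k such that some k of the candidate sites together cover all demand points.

Coverage sets (demand points within 5 of each site):
  A: {Z1}
  B: {Z2, Z4, Z5}
  C: {Z4}
  D: {}
  E: {Z6}
  F: {Z2, Z3, Z4}
  G: {Z2, Z3}
No 3 sites suffice: every size-3 union leaves at least one demand point uncovered.
But {A, B, E, F} covers everything, so the minimum is 4.

4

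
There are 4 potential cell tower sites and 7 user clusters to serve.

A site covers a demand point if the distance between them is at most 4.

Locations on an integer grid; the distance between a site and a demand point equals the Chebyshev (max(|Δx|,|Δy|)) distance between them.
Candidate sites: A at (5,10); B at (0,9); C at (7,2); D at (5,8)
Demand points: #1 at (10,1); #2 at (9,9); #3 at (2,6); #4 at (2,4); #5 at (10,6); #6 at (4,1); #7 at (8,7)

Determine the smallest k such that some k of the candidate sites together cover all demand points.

Coverage sets (demand points within 4 of each site):
  A: {#2, #3, #7}
  B: {#3}
  C: {#1, #5, #6}
  D: {#2, #3, #4, #7}
No single site covers all 7 demand points.
But {C, D} covers everything, so the minimum is 2.

2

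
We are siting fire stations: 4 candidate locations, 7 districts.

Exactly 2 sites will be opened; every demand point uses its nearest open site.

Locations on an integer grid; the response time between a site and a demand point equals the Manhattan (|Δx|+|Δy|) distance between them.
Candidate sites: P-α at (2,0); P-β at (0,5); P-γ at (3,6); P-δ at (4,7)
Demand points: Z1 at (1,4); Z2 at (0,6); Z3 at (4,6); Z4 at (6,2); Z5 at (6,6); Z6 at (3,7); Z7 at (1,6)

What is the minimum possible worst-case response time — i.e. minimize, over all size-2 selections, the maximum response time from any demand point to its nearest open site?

Open {P-α, P-γ}.
  Farthest demand point is Z4 at response time 6 (to P-α); all others are ≤ 6.
With {P-α, P-δ} the worst case is 6.
With {P-α, P-β} the worst case is 7.
No size-2 selection achieves below 6.

6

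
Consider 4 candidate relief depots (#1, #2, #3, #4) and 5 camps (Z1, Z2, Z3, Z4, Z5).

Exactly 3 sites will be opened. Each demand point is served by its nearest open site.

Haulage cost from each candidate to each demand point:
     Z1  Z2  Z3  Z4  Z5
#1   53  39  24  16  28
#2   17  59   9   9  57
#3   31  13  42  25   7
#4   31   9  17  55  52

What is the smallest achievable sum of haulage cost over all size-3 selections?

Open {#2, #3, #4}.
  Z1→#2 17, Z2→#4 9, Z3→#2 9, Z4→#2 9, Z5→#3 7  ⇒ total 51.
Compare {#1, #2, #3}: total 55.
Compare {#1, #2, #4}: total 72.
No size-3 selection does better; minimum is 51.

51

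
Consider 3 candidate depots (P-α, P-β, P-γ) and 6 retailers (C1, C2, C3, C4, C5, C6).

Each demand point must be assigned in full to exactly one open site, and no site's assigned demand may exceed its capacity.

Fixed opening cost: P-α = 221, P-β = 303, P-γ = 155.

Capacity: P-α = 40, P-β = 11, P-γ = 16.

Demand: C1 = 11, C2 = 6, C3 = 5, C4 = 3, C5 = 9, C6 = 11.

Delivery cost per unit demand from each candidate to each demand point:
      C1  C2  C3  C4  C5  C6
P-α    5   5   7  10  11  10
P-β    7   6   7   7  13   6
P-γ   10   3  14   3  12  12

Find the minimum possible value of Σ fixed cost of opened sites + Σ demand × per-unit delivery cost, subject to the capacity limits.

702

Open {P-α, P-γ}; cheapest assignment that respects the capacities:
  P-α (cap 40, load 36): C1, C3, C5, C6 — cost 11×5 + 5×7 + 9×11 + 11×10 = 299
  P-γ (cap 16, load 9): C2, C4 — cost 6×3 + 3×3 = 27
  Shipping 326, fixed 376 → total 702.
  Any other capacity-feasible assignment to {P-α, P-γ} ships for at least 326.
Compare {P-α, P-β}: its best feasible assignment gives total 839.
Compare {P-α, P-β, P-γ}: its best feasible assignment gives total 961.
Every other set of open sites that can feasibly serve all demand totals ≥ 839 even under its best assignment. Minimum: 702.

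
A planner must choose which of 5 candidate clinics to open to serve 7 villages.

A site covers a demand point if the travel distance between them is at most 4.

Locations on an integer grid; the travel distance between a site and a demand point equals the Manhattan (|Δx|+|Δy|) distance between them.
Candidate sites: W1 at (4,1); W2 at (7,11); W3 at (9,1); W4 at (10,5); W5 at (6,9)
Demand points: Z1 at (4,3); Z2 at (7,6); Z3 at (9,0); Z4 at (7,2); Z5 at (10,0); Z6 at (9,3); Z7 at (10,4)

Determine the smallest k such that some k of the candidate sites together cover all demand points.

3

Coverage sets (demand points within 4 of each site):
  W1: {Z1, Z4}
  W2: {}
  W3: {Z3, Z4, Z5, Z6, Z7}
  W4: {Z2, Z6, Z7}
  W5: {Z2}
No 2 sites suffice: every size-2 union leaves at least one demand point uncovered.
But {W1, W3, W4} covers everything, so the minimum is 3.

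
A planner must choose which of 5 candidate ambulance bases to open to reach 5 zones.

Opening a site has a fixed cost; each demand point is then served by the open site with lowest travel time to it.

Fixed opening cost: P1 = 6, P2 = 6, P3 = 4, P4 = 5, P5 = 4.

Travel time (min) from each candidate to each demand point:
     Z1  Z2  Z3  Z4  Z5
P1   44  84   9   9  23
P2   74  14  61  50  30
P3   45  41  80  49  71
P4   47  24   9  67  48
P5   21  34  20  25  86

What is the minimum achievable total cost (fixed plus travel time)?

92

Open {P1, P2, P5}: assign each demand point to its cheapest open site.
  Z1→P5 21, Z2→P2 14, Z3→P1 9, Z4→P1 9, Z5→P1 23
  travel time 76, fixed 16 → total 92.
Compare {P1, P2, P3, P5}: travel time 76 + fixed 20 = 96.
Compare {P1, P2, P4, P5}: travel time 76 + fixed 21 = 97.
Compare {P1, P4, P5}: travel time 86 + fixed 15 = 101.
All other subsets cost ≥ 96. Minimum total cost: 92.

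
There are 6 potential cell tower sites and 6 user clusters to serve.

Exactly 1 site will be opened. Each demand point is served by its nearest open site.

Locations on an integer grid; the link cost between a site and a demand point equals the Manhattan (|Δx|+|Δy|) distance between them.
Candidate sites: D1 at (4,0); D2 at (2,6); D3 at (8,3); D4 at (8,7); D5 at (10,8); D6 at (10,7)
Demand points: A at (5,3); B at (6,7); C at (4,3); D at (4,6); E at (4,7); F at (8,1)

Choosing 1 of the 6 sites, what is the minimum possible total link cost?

Open {D3}.
  A→D3 3, B→D3 6, C→D3 4, D→D3 7, E→D3 8, F→D3 2  ⇒ total 30.
Compare {D2}: total 32.
Compare {D4}: total 32.
No size-1 selection does better; minimum is 30.

30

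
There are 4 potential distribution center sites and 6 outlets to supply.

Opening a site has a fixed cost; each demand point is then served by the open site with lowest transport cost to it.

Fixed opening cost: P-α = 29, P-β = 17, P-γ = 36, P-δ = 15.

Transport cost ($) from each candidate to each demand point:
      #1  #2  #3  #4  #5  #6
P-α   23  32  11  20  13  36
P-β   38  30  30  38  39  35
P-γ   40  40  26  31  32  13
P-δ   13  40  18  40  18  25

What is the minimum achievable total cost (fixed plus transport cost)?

158

Open {P-α, P-δ}: assign each demand point to its cheapest open site.
  #1→P-δ 13, #2→P-α 32, #3→P-α 11, #4→P-α 20, #5→P-α 13, #6→P-δ 25
  transport cost 114, fixed 44 → total 158.
Compare {P-α}: transport cost 135 + fixed 29 = 164.
Compare {P-δ}: transport cost 154 + fixed 15 = 169.
Compare {P-α, P-β, P-δ}: transport cost 112 + fixed 61 = 173.
All other subsets cost ≥ 164. Minimum total cost: 158.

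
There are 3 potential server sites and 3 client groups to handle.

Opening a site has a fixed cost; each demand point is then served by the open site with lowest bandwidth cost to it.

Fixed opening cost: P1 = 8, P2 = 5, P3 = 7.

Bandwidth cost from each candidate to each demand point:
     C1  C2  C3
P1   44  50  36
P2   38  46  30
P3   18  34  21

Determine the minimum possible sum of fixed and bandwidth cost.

Open {P3}: assign each demand point to its cheapest open site.
  C1→P3 18, C2→P3 34, C3→P3 21
  bandwidth cost 73, fixed 7 → total 80.
Compare {P2, P3}: bandwidth cost 73 + fixed 12 = 85.
Compare {P1, P3}: bandwidth cost 73 + fixed 15 = 88.
Compare {P1, P2, P3}: bandwidth cost 73 + fixed 20 = 93.
All other subsets cost ≥ 85. Minimum total cost: 80.

80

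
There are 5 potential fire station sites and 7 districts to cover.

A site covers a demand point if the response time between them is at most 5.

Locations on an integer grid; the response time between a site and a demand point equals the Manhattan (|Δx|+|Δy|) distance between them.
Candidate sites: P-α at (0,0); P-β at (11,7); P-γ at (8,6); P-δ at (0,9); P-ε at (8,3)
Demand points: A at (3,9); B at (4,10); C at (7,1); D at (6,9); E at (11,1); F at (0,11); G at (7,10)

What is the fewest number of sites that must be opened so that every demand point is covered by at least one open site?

3

Coverage sets (demand points within 5 of each site):
  P-α: {}
  P-β: {}
  P-γ: {D, G}
  P-δ: {A, B, F}
  P-ε: {C, E}
No 2 sites suffice: every size-2 union leaves at least one demand point uncovered.
But {P-γ, P-δ, P-ε} covers everything, so the minimum is 3.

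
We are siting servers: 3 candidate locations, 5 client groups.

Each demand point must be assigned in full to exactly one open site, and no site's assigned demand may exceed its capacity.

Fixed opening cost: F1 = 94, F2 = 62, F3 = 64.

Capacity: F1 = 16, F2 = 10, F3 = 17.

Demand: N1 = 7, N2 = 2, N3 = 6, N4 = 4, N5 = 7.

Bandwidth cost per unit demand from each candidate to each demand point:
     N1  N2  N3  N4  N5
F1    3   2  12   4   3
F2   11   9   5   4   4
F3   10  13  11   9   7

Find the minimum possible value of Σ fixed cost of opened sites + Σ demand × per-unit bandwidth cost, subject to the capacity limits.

248

Open {F1, F2}; cheapest assignment that respects the capacities:
  F1 (cap 16, load 16): N1, N2, N5 — cost 7×3 + 2×2 + 7×3 = 46
  F2 (cap 10, load 10): N3, N4 — cost 6×5 + 4×4 = 46
  Shipping 92, fixed 156 → total 248.
  Any other capacity-feasible assignment to {F1, F2} ships for at least 92.
Compare {F1, F3}: its best feasible assignment gives total 306.
Compare {F1, F2, F3}: its best feasible assignment gives total 312.
Every other set of open sites that can feasibly serve all demand totals ≥ 306 even under its best assignment. Minimum: 248.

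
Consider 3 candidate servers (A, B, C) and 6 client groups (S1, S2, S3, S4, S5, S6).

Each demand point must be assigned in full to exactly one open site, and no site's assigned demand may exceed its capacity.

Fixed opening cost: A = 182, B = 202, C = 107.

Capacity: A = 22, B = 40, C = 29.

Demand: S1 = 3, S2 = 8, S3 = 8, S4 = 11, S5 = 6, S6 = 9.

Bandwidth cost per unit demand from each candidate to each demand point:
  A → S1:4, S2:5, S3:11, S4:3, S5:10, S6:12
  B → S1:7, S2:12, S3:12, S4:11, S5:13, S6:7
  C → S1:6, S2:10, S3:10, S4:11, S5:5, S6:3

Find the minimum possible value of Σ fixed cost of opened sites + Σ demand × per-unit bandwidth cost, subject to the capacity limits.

Open {A, C}; cheapest assignment that respects the capacities:
  A (cap 22, load 22): S1, S2, S4 — cost 3×4 + 8×5 + 11×3 = 85
  C (cap 29, load 23): S3, S5, S6 — cost 8×10 + 6×5 + 9×3 = 137
  Shipping 222, fixed 289 → total 511.
  Any other capacity-feasible assignment to {A, C} ships for at least 222.
Compare {B, C}: its best feasible assignment gives total 681.
Compare {A, B}: its best feasible assignment gives total 706.
Every other set of open sites that can feasibly serve all demand totals ≥ 681 even under its best assignment. Minimum: 511.

511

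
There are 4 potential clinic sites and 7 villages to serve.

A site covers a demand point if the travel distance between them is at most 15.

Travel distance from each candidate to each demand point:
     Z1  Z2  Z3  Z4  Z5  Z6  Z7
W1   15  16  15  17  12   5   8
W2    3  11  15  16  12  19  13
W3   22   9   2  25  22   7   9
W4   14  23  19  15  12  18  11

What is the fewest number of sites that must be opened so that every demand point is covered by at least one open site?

Coverage sets (demand points within 15 of each site):
  W1: {Z1, Z3, Z5, Z6, Z7}
  W2: {Z1, Z2, Z3, Z5, Z7}
  W3: {Z2, Z3, Z6, Z7}
  W4: {Z1, Z4, Z5, Z7}
No single site covers all 7 demand points.
But {W3, W4} covers everything, so the minimum is 2.

2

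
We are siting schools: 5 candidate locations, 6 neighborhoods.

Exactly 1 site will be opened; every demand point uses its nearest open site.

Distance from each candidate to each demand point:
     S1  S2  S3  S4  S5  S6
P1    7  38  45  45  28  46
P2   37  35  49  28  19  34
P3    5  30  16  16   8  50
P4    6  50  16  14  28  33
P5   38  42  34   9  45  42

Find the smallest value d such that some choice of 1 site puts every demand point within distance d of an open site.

45

Open {P5}.
  Farthest demand point is S5 at distance 45 (to P5); all others are ≤ 45.
With {P1} the worst case is 46.
With {P2} the worst case is 49.
No size-1 selection achieves below 45.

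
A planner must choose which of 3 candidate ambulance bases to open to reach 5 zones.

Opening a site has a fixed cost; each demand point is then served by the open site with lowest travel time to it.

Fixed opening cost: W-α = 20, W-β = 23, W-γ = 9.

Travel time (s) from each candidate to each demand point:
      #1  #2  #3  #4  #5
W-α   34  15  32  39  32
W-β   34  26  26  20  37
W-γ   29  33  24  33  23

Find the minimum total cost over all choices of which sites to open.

Open {W-γ}: assign each demand point to its cheapest open site.
  #1→W-γ 29, #2→W-γ 33, #3→W-γ 24, #4→W-γ 33, #5→W-γ 23
  travel time 142, fixed 9 → total 151.
Compare {W-α, W-γ}: travel time 124 + fixed 29 = 153.
Compare {W-β, W-γ}: travel time 122 + fixed 32 = 154.
Compare {W-α, W-β, W-γ}: travel time 111 + fixed 52 = 163.
All other subsets cost ≥ 153. Minimum total cost: 151.

151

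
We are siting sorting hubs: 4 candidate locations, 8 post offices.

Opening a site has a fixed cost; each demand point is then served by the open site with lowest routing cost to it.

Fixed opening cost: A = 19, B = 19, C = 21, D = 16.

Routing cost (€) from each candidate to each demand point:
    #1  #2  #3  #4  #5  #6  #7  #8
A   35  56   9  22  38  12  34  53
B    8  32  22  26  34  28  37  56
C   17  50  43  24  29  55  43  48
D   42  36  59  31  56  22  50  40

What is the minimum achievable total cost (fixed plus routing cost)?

242

Open {A, B}: assign each demand point to its cheapest open site.
  #1→B 8, #2→B 32, #3→A 9, #4→A 22, #5→B 34, #6→A 12, #7→A 34, #8→A 53
  routing cost 204, fixed 38 → total 242.
Compare {A, B, D}: routing cost 191 + fixed 54 = 245.
Compare {A, B, C}: routing cost 194 + fixed 59 = 253.
Compare {A, C, D}: routing cost 199 + fixed 56 = 255.
All other subsets cost ≥ 245. Minimum total cost: 242.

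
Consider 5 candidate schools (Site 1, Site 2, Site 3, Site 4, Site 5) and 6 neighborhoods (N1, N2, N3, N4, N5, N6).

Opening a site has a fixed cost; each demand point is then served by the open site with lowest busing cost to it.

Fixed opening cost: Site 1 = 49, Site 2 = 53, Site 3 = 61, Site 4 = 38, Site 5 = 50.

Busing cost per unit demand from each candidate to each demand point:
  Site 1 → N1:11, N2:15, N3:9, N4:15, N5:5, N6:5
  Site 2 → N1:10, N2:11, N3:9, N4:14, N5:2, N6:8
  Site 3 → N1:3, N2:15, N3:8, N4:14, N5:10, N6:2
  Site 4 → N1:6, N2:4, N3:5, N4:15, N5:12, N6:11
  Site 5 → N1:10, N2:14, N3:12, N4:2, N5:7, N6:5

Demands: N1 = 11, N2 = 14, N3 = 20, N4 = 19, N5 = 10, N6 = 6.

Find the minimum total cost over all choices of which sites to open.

Open {Site 4, Site 5}: assign each demand point to its cheapest open site.
  N1→Site 4 11×6=66, N2→Site 4 14×4=56, N3→Site 4 20×5=100, N4→Site 5 19×2=38, N5→Site 5 10×7=70, N6→Site 5 6×5=30
  busing cost 360, fixed 88 → total 448.
Compare {Site 2, Site 4, Site 5}: busing cost 310 + fixed 141 = 451.
Compare {Site 3, Site 4, Site 5}: busing cost 309 + fixed 149 = 458.
Compare {Site 2, Site 3, Site 4, Site 5}: busing cost 259 + fixed 202 = 461.
All other subsets cost ≥ 451. Minimum total cost: 448.

448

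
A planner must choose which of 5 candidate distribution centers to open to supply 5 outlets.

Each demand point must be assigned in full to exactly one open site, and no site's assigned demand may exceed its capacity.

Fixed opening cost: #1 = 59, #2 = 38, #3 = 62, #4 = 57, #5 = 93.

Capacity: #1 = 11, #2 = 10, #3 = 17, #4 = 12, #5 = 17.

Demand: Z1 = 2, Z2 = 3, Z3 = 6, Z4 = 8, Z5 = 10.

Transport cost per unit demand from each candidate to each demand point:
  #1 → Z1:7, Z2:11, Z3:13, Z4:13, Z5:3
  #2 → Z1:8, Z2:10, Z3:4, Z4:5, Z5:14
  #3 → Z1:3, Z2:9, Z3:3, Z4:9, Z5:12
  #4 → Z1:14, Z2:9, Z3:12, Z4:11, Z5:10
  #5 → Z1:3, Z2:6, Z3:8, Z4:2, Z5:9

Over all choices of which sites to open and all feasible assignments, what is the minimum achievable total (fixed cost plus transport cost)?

280

Open {#1, #2, #3}; cheapest assignment that respects the capacities:
  #1 (cap 11, load 10): Z5 — cost 10×3 = 30
  #2 (cap 10, load 8): Z4 — cost 8×5 = 40
  #3 (cap 17, load 11): Z1, Z2, Z3 — cost 2×3 + 3×9 + 6×3 = 51
  Shipping 121, fixed 159 → total 280.
  Any other capacity-feasible assignment to {#1, #2, #3} ships for at least 121.
Compare {#1, #2, #5}: its best feasible assignment gives total 284.
Compare {#1, #3, #5}: its best feasible assignment gives total 302.
Every other set of open sites that can feasibly serve all demand totals ≥ 284 even under its best assignment. Minimum: 280.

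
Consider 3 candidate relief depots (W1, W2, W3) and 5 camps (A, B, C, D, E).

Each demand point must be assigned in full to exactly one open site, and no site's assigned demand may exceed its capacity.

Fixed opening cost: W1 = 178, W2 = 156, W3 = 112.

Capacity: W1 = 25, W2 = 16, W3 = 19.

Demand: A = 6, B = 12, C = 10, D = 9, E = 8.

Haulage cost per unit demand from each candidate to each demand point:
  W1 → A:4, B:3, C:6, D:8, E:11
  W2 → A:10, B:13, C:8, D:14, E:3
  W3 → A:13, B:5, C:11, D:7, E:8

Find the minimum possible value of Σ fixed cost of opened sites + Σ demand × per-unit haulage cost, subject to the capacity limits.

686

Open {W1, W2, W3}; cheapest assignment that respects the capacities:
  W1 (cap 25, load 25): A, C, D — cost 6×4 + 10×6 + 9×8 = 156
  W2 (cap 16, load 8): E — cost 8×3 = 24
  W3 (cap 19, load 12): B — cost 12×5 = 60
  Shipping 240, fixed 446 → total 686.
  Any other capacity-feasible assignment to {W1, W2, W3} ships for at least 240.
Total demand is 45 and no other set of sites has combined capacity ≥ 45, so {W1, W2, W3} is the only feasible choice of open sites. Minimum: 686.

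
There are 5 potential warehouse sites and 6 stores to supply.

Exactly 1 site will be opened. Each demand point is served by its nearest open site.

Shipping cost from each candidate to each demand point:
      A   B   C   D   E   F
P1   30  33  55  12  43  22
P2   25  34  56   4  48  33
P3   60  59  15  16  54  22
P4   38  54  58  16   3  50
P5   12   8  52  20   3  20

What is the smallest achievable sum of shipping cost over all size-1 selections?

115

Open {P5}.
  A→P5 12, B→P5 8, C→P5 52, D→P5 20, E→P5 3, F→P5 20  ⇒ total 115.
Compare {P1}: total 195.
Compare {P2}: total 200.
No size-1 selection does better; minimum is 115.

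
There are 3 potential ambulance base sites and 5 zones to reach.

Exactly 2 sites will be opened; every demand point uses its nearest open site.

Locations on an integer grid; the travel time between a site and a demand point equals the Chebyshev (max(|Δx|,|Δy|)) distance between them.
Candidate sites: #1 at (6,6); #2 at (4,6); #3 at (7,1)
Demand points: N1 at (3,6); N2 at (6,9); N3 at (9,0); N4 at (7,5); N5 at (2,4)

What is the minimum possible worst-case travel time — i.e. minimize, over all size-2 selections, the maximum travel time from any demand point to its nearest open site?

Open {#2, #3}.
  Farthest demand point is N2 at travel time 3 (to #2); all others are ≤ 3.
With {#1, #3} the worst case is 4.
With {#1, #2} the worst case is 6.
No size-2 selection achieves below 3.

3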